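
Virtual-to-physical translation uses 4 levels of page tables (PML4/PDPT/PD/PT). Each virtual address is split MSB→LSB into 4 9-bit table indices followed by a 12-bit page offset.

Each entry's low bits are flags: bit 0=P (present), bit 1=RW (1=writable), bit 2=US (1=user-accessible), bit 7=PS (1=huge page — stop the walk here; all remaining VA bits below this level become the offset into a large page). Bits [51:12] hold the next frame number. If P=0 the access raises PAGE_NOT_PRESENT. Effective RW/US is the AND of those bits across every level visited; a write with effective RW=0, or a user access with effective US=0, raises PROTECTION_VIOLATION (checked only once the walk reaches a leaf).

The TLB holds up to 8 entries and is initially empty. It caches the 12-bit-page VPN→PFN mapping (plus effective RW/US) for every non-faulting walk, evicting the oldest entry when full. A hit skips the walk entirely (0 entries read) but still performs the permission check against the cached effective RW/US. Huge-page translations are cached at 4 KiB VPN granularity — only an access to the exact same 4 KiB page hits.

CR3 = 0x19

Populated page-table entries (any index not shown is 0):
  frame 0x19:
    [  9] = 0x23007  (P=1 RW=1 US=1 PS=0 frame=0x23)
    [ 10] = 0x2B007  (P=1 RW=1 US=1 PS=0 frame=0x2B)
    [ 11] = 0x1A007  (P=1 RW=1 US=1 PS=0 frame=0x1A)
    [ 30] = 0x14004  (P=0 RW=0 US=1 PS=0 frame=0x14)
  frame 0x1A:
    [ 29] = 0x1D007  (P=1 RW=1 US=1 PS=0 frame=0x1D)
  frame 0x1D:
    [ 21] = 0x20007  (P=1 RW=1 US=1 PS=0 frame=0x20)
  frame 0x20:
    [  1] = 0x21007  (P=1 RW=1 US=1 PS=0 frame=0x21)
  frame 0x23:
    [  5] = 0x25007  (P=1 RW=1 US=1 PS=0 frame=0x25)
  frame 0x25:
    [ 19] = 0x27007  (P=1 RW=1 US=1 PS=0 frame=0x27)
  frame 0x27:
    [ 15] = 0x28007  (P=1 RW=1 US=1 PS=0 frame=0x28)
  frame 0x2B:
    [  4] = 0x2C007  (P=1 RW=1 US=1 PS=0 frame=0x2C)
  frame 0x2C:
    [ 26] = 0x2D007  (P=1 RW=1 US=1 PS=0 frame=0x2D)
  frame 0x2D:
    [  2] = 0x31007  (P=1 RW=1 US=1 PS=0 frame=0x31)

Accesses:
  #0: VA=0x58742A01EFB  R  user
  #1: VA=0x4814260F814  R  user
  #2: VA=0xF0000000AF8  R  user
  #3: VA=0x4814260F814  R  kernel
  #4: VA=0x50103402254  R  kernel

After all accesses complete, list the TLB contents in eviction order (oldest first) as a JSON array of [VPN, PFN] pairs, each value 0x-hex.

Trace:
#0 VA=0x58742A01EFB (r,user):
  [0] read 0x19 idx=11: raw=0x1A007 flags P=1 W=1 U=1 S=0
  [1] read 0x1A idx=29: raw=0x1D007 flags P=1 W=1 U=1 S=0
  [2] read 0x1D idx=21: raw=0x20007 flags P=1 W=1 U=1 S=0
  [3] read 0x20 idx=1: raw=0x21007 flags P=1 W=1 U=1 S=0
  → PA=0x21EFB  (4 entries read)
#1 VA=0x4814260F814 (r,user):
  [0] read 0x19 idx=9: raw=0x23007 flags P=1 W=1 U=1 S=0
  [1] read 0x23 idx=5: raw=0x25007 flags P=1 W=1 U=1 S=0
  [2] read 0x25 idx=19: raw=0x27007 flags P=1 W=1 U=1 S=0
  [3] read 0x27 idx=15: raw=0x28007 flags P=1 W=1 U=1 S=0
  → PA=0x28814  (4 entries read)
#2 VA=0xF0000000AF8 (r,user):
  [0] read 0x19 idx=30: raw=0x14004 flags P=0 W=0 U=1 S=0
  ⇒ fault: PAGE_NOT_PRESENT  — 1 lookups
#3 VA=0x4814260F814 (r,kernel):
  TLB hit vpn=0x4814260F → PA=0x28814
#4 VA=0x50103402254 (r,kernel):
  [0] read 0x19 idx=10: raw=0x2B007 flags P=1 W=1 U=1 S=0
  [1] read 0x2B idx=4: raw=0x2C007 flags P=1 W=1 U=1 S=0
  [2] read 0x2C idx=26: raw=0x2D007 flags P=1 W=1 U=1 S=0
  [3] read 0x2D idx=2: raw=0x31007 flags P=1 W=1 U=1 S=0
  → PA=0x31254  (4 entries read)

TLB: [["0x58742A01", "0x21"], ["0x4814260F", "0x28"], ["0x50103402", "0x31"]]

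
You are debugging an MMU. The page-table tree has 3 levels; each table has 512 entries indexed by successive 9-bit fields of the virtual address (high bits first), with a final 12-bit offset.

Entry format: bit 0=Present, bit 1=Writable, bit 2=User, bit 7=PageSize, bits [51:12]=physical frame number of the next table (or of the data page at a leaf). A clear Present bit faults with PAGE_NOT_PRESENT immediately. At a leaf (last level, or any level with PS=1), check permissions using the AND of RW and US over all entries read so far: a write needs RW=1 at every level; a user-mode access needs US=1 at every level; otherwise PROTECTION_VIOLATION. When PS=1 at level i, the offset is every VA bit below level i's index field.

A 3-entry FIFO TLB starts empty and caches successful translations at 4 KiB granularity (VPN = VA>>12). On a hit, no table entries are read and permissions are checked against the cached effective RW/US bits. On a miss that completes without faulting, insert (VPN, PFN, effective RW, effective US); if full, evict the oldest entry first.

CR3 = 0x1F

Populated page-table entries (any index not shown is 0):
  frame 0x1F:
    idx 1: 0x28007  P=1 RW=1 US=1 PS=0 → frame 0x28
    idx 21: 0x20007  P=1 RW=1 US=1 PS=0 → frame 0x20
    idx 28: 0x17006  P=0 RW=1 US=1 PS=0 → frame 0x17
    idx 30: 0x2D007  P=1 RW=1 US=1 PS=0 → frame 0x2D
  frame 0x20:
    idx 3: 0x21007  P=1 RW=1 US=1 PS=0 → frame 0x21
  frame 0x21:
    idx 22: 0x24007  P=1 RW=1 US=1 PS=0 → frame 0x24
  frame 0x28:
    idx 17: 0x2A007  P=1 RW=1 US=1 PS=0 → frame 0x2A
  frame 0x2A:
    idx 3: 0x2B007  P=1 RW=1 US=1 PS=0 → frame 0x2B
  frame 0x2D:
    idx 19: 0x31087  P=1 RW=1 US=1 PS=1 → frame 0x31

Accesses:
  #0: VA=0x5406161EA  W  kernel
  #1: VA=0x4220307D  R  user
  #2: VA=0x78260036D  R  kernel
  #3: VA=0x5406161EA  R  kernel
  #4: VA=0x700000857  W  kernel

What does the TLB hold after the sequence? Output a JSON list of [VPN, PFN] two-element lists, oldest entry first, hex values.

Per-access translation:
#0 VA=0x5406161EA (w,kernel):
  [0] read 0x1F idx=21: raw=0x20007 flags P=1 W=1 U=1 S=0
  [1] read 0x20 idx=3: raw=0x21007 flags P=1 W=1 U=1 S=0
  [2] read 0x21 idx=22: raw=0x24007 flags P=1 W=1 U=1 S=0
  ✓ 0x241EA  — 3 lookups
#1 VA=0x4220307D (r,user):
  [0] read 0x1F idx=1: raw=0x28007 flags P=1 W=1 U=1 S=0
  [1] read 0x28 idx=17: raw=0x2A007 flags P=1 W=1 U=1 S=0
  [2] read 0x2A idx=3: raw=0x2B007 flags P=1 W=1 U=1 S=0
  ✓ 0x2B07D  — 3 lookups
#2 VA=0x78260036D (r,kernel):
  [0] read 0x1F idx=30: raw=0x2D007 flags P=1 W=1 U=1 S=0
  [1] read 0x2D idx=19: raw=0x31087 flags P=1 W=1 U=1 S=1
  ✓ 0x3136D (huge @L1)  — 2 lookups
#3 VA=0x5406161EA (r,kernel):
  TLB hit vpn=0x540616 → PA=0x241EA
#4 VA=0x700000857 (w,kernel):
  [0] read 0x1F idx=28: raw=0x17006 flags P=0 W=1 U=1 S=0
  ✗ PAGE_NOT_PRESENT  [1 reads]

TLB: [["0x540616", "0x24"], ["0x42203", "0x2B"], ["0x782600", "0x31"]]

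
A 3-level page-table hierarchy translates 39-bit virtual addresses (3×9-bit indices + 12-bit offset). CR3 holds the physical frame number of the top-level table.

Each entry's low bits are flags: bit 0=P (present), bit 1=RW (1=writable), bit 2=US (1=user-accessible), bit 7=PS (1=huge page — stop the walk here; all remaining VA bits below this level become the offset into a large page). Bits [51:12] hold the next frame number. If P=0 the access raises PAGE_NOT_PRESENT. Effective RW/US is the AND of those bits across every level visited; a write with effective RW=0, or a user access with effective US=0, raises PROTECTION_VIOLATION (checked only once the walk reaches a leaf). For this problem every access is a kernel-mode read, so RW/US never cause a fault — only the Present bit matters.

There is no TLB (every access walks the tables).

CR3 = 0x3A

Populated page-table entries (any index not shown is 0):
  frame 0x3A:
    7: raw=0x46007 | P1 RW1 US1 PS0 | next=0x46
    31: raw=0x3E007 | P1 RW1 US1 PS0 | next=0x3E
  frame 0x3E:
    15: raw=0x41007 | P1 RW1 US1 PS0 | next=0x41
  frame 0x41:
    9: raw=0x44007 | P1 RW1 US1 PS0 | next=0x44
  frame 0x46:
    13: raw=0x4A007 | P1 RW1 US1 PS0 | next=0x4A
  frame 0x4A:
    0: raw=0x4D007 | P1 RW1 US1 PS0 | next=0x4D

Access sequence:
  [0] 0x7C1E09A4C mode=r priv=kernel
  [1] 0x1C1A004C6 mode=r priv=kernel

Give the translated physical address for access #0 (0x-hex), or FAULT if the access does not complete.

Walk each access:
#0 VA=0x7C1E09A4C (r,kernel):
  L0 @0x3A[31] → 0x3E007  P=1,RW=1,US=1,PS=0
  L1 @0x3E[15] → 0x41007  P=1,RW=1,US=1,PS=0
  L2 @0x41[9] → 0x44007  P=1,RW=1,US=1,PS=0
  ✓ 0x44A4C  — 3 lookups
#1 VA=0x1C1A004C6 (r,kernel):
  L0 @0x3A[7] → 0x46007  P=1,RW=1,US=1,PS=0
  L1 @0x46[13] → 0x4A007  P=1,RW=1,US=1,PS=0
  L2 @0x4A[0] → 0x4D007  P=1,RW=1,US=1,PS=0
  ✓ 0x4D4C6  — 3 lookups

Access #0 PA: 0x44A4C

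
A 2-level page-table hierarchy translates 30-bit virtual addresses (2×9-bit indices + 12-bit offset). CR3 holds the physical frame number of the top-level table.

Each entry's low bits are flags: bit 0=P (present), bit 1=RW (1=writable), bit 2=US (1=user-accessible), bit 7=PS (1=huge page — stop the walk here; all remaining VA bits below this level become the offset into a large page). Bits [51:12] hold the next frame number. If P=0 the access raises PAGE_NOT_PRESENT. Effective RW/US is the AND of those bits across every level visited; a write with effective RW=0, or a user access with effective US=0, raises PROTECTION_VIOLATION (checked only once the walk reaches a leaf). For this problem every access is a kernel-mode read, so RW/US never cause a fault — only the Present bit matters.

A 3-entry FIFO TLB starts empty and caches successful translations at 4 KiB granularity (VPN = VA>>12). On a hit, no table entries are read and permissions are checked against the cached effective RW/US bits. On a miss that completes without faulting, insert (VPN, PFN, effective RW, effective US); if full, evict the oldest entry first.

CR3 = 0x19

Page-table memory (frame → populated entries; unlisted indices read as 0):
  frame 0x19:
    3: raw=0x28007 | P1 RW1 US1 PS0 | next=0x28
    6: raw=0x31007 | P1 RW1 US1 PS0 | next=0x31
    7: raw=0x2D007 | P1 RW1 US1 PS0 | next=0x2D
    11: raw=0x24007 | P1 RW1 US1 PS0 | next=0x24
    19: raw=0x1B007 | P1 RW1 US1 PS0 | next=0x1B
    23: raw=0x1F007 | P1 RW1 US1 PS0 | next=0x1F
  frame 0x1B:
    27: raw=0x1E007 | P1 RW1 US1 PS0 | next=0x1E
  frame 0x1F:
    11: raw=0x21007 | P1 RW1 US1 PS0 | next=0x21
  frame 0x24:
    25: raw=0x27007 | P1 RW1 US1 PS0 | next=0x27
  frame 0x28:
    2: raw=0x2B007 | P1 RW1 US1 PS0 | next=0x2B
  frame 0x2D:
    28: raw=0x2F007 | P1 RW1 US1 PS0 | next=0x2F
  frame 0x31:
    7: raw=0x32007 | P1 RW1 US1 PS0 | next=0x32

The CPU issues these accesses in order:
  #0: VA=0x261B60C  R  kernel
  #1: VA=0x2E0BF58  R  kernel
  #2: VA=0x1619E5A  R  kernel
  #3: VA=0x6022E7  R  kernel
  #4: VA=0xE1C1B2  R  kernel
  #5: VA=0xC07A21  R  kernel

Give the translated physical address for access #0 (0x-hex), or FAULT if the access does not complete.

Per-access translation:
#0 VA=0x261B60C (r,kernel):
  L0 @0x19[19] → 0x1B007  P=1,RW=1,US=1,PS=0
  L1 @0x1B[27] → 0x1E007  P=1,RW=1,US=1,PS=0
  → PA=0x1E60C  (2 entries read)
#1 VA=0x2E0BF58 (r,kernel):
  L0 @0x19[23] → 0x1F007  P=1,RW=1,US=1,PS=0
  L1 @0x1F[11] → 0x21007  P=1,RW=1,US=1,PS=0
  → PA=0x21F58  (2 entries read)
#2 VA=0x1619E5A (r,kernel):
  L0 @0x19[11] → 0x24007  P=1,RW=1,US=1,PS=0
  L1 @0x24[25] → 0x27007  P=1,RW=1,US=1,PS=0
  → PA=0x27E5A  (2 entries read)
#3 VA=0x6022E7 (r,kernel):
  L0 @0x19[3] → 0x28007  P=1,RW=1,US=1,PS=0
  L1 @0x28[2] → 0x2B007  P=1,RW=1,US=1,PS=0
  → PA=0x2B2E7  (2 entries read)
#4 VA=0xE1C1B2 (r,kernel):
  L0 @0x19[7] → 0x2D007  P=1,RW=1,US=1,PS=0
  L1 @0x2D[28] → 0x2F007  P=1,RW=1,US=1,PS=0
  → PA=0x2F1B2  (2 entries read)
#5 VA=0xC07A21 (r,kernel):
  L0 @0x19[6] → 0x31007  P=1,RW=1,US=1,PS=0
  L1 @0x31[7] → 0x32007  P=1,RW=1,US=1,PS=0
  → PA=0x32A21  (2 entries read)

Access #0 PA: 0x1E60C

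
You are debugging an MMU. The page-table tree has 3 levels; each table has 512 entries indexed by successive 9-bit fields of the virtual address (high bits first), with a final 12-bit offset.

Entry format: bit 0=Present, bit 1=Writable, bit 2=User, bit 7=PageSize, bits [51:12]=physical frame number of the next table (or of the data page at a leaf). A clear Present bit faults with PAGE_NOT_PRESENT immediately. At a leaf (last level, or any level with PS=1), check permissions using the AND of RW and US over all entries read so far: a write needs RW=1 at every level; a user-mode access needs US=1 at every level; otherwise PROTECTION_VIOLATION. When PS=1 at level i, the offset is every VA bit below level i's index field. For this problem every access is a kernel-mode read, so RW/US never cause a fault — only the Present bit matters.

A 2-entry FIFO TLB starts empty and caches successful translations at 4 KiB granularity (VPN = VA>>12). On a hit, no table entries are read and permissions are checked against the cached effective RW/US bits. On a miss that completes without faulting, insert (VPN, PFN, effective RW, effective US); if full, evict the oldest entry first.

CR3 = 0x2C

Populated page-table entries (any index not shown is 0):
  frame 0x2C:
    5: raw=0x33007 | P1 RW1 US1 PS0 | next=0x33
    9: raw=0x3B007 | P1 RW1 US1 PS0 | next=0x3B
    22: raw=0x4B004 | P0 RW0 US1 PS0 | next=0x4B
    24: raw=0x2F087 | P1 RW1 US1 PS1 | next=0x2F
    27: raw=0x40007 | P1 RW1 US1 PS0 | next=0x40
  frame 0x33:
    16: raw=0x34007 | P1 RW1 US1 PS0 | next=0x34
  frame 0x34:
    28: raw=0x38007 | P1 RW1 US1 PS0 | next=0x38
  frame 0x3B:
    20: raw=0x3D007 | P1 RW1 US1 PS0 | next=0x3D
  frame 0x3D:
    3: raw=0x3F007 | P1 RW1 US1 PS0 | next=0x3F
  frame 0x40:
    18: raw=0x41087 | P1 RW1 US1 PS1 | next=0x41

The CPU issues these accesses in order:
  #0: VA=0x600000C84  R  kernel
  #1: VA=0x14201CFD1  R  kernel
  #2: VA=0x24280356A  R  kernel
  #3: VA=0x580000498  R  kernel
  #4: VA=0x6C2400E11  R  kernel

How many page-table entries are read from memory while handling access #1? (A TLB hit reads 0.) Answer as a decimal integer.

Per-access translation:
#0 VA=0x600000C84 (r,kernel):
  lvl0: tbl 0x2C, slot 24 ⇒ 0x2F087 (P1/RW1/US1/PS1)
  → PA=0x2FC84 (huge @L0)  (1 entries read)
#1 VA=0x14201CFD1 (r,kernel):
  lvl0: tbl 0x2C, slot 5 ⇒ 0x33007 (P1/RW1/US1/PS0)
  lvl1: tbl 0x33, slot 16 ⇒ 0x34007 (P1/RW1/US1/PS0)
  lvl2: tbl 0x34, slot 28 ⇒ 0x38007 (P1/RW1/US1/PS0)
  → PA=0x38FD1  (3 entries read)
#2 VA=0x24280356A (r,kernel):
  lvl0: tbl 0x2C, slot 9 ⇒ 0x3B007 (P1/RW1/US1/PS0)
  lvl1: tbl 0x3B, slot 20 ⇒ 0x3D007 (P1/RW1/US1/PS0)
  lvl2: tbl 0x3D, slot 3 ⇒ 0x3F007 (P1/RW1/US1/PS0)
  → PA=0x3F56A  (3 entries read)
#3 VA=0x580000498 (r,kernel):
  lvl0: tbl 0x2C, slot 22 ⇒ 0x4B004 (P0/RW0/US1/PS0)
  → PAGE_NOT_PRESENT  (1 entries read)
#4 VA=0x6C2400E11 (r,kernel):
  lvl0: tbl 0x2C, slot 27 ⇒ 0x40007 (P1/RW1/US1/PS0)
  lvl1: tbl 0x40, slot 18 ⇒ 0x41087 (P1/RW1/US1/PS1)
  → PA=0x41E11 (huge @L1)  (2 entries read)

Entries read for #1: 3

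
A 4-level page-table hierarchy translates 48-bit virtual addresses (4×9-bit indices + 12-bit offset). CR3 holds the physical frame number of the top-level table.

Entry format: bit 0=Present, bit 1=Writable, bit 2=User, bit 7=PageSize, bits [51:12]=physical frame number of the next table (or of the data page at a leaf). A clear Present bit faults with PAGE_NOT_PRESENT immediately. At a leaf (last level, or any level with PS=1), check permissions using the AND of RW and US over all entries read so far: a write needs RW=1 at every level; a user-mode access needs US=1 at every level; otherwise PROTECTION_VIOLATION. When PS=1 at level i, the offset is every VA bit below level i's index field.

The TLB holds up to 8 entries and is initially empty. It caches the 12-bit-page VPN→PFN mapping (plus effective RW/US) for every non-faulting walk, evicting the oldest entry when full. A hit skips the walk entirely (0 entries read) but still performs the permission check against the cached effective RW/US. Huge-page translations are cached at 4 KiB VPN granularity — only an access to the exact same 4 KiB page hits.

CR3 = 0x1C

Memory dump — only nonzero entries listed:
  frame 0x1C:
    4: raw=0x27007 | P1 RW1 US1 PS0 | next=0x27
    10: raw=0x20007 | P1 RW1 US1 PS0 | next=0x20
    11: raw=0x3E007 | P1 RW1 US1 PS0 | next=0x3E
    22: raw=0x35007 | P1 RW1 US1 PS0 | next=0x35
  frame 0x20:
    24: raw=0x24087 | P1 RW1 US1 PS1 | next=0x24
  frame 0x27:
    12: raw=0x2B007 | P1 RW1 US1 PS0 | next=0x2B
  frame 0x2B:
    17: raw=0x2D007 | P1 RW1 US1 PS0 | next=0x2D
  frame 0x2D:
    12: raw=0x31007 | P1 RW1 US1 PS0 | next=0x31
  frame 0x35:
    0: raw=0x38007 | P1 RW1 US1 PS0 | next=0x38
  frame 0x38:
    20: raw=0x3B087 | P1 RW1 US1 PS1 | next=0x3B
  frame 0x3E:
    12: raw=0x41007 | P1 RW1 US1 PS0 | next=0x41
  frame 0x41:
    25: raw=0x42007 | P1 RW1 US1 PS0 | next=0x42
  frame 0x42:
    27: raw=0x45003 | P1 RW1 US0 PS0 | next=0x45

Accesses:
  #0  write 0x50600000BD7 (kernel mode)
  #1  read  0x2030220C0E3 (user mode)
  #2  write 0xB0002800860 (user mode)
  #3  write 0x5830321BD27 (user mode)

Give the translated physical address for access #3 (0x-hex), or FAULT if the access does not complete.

Trace:
#0 VA=0x50600000BD7 (w,kernel):
  [0] read 0x1C idx=10: raw=0x20007 flags P=1 W=1 U=1 S=0
  [1] read 0x20 idx=24: raw=0x24087 flags P=1 W=1 U=1 S=1
  → PA=0x24BD7 (huge @L1)  (2 entries read)
#1 VA=0x2030220C0E3 (r,user):
  [0] read 0x1C idx=4: raw=0x27007 flags P=1 W=1 U=1 S=0
  [1] read 0x27 idx=12: raw=0x2B007 flags P=1 W=1 U=1 S=0
  [2] read 0x2B idx=17: raw=0x2D007 flags P=1 W=1 U=1 S=0
  [3] read 0x2D idx=12: raw=0x31007 flags P=1 W=1 U=1 S=0
  → PA=0x310E3  (4 entries read)
#2 VA=0xB0002800860 (w,user):
  [0] read 0x1C idx=22: raw=0x35007 flags P=1 W=1 U=1 S=0
  [1] read 0x35 idx=0: raw=0x38007 flags P=1 W=1 U=1 S=0
  [2] read 0x38 idx=20: raw=0x3B087 flags P=1 W=1 U=1 S=1
  → PA=0x3B860 (huge @L2)  (3 entries read)
#3 VA=0x5830321BD27 (w,user):
  [0] read 0x1C idx=11: raw=0x3E007 flags P=1 W=1 U=1 S=0
  [1] read 0x3E idx=12: raw=0x41007 flags P=1 W=1 U=1 S=0
  [2] read 0x41 idx=25: raw=0x42007 flags P=1 W=1 U=1 S=0
  [3] read 0x42 idx=27: raw=0x45003 flags P=1 W=1 U=0 S=0
  → PROTECTION_VIOLATION  (4 entries read)

Access #3 PA: FAULT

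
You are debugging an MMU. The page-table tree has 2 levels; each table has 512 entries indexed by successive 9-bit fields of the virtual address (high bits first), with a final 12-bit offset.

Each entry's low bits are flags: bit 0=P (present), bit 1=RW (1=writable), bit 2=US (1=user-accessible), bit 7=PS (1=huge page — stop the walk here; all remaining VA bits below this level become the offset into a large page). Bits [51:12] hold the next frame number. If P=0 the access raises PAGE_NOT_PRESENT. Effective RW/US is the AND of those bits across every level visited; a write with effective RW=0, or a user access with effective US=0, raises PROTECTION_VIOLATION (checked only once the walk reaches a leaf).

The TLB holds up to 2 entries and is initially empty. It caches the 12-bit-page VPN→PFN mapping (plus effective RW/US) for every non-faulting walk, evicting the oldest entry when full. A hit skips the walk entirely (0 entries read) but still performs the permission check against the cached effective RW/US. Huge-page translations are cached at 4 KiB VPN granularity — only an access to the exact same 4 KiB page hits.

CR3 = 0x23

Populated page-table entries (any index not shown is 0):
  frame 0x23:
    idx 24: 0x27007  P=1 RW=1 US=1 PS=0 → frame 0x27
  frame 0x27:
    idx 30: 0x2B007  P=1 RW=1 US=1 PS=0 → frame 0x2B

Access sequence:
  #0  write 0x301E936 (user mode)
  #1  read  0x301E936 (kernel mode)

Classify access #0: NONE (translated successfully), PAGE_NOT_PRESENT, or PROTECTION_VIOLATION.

Walk each access:
#0 VA=0x301E936 (w,user):
  lvl0: tbl 0x23, slot 24 ⇒ 0x27007 (P1/RW1/US1/PS0)
  lvl1: tbl 0x27, slot 30 ⇒ 0x2B007 (P1/RW1/US1/PS0)
  → PA=0x2B936  (2 entries read)
#1 VA=0x301E936 (r,kernel):
  TLB hit vpn=0x301E → PA=0x2B936

Access #0 fault: NONE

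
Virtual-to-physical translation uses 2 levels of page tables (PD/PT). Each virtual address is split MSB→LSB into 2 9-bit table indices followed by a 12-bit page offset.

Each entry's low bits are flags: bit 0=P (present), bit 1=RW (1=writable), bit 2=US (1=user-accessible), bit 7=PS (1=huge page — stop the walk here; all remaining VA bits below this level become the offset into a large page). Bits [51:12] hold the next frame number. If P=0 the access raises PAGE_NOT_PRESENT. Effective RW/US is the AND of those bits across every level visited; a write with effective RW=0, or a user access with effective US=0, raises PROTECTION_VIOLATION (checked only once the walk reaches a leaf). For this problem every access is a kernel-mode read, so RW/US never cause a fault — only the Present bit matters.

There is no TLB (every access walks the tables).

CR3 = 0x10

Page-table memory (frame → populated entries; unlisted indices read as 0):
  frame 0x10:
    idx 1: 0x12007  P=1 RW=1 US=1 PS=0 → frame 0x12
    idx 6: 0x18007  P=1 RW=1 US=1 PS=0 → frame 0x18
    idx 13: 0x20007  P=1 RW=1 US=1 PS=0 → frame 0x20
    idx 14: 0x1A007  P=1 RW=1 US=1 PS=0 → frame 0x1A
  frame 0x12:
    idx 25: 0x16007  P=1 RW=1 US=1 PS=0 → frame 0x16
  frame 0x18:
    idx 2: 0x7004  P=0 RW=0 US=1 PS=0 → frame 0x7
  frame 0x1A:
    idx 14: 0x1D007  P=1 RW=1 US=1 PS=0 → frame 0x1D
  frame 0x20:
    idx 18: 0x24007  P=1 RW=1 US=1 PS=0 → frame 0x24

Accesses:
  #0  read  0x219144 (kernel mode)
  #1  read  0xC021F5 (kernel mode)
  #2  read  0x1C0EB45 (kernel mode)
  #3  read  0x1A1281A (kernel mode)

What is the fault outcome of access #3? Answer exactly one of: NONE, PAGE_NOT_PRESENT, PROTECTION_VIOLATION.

Per-access translation:
#0 VA=0x219144 (r,kernel):
  [0] read 0x10 idx=1: raw=0x12007 flags P=1 W=1 U=1 S=0
  [1] read 0x12 idx=25: raw=0x16007 flags P=1 W=1 U=1 S=0
  → PA=0x16144  (2 entries read)
#1 VA=0xC021F5 (r,kernel):
  [0] read 0x10 idx=6: raw=0x18007 flags P=1 W=1 U=1 S=0
  [1] read 0x18 idx=2: raw=0x7004 flags P=0 W=0 U=1 S=0
  ✗ PAGE_NOT_PRESENT  [2 reads]
#2 VA=0x1C0EB45 (r,kernel):
  [0] read 0x10 idx=14: raw=0x1A007 flags P=1 W=1 U=1 S=0
  [1] read 0x1A idx=14: raw=0x1D007 flags P=1 W=1 U=1 S=0
  → PA=0x1DB45  (2 entries read)
#3 VA=0x1A1281A (r,kernel):
  [0] read 0x10 idx=13: raw=0x20007 flags P=1 W=1 U=1 S=0
  [1] read 0x20 idx=18: raw=0x24007 flags P=1 W=1 U=1 S=0
  → PA=0x2481A  (2 entries read)

Access #3 fault: NONE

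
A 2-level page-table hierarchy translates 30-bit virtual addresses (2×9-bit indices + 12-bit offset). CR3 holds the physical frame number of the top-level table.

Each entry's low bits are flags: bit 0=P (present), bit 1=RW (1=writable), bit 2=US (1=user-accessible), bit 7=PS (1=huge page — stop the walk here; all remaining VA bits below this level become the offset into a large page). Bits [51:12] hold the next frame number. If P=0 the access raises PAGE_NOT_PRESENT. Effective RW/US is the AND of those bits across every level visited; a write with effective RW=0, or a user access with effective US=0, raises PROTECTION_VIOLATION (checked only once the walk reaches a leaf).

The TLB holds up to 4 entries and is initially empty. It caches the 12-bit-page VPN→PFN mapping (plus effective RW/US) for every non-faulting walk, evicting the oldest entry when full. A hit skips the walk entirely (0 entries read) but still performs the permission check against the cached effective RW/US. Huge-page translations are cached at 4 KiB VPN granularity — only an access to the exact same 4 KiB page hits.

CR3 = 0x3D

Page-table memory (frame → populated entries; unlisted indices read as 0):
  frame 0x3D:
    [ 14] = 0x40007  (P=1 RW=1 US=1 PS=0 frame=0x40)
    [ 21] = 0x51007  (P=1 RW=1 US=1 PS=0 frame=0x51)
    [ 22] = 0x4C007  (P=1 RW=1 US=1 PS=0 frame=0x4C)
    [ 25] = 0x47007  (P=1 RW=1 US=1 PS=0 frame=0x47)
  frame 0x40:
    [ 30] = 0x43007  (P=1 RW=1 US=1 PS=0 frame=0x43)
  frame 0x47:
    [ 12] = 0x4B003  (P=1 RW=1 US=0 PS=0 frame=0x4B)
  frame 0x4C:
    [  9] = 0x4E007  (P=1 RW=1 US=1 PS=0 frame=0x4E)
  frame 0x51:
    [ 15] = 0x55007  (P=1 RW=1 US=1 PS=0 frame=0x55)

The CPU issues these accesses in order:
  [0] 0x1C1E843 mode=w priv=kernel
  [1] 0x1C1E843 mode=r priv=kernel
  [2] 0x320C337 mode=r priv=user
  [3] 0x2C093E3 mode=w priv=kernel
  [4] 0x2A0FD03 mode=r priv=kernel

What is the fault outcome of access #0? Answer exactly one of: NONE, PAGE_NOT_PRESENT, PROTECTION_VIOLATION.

Walk each access:
#0 VA=0x1C1E843 (w,kernel):
  lvl0: tbl 0x3D, slot 14 ⇒ 0x40007 (P1/RW1/US1/PS0)
  lvl1: tbl 0x40, slot 30 ⇒ 0x43007 (P1/RW1/US1/PS0)
  ✓ 0x43843  — 2 lookups
#1 VA=0x1C1E843 (r,kernel):
  TLB hit vpn=0x1C1E → PA=0x43843
#2 VA=0x320C337 (r,user):
  lvl0: tbl 0x3D, slot 25 ⇒ 0x47007 (P1/RW1/US1/PS0)
  lvl1: tbl 0x47, slot 12 ⇒ 0x4B003 (P1/RW1/US0/PS0)
  ✗ PROTECTION_VIOLATION  [2 reads]
#3 VA=0x2C093E3 (w,kernel):
  lvl0: tbl 0x3D, slot 22 ⇒ 0x4C007 (P1/RW1/US1/PS0)
  lvl1: tbl 0x4C, slot 9 ⇒ 0x4E007 (P1/RW1/US1/PS0)
  ✓ 0x4E3E3  — 2 lookups
#4 VA=0x2A0FD03 (r,kernel):
  lvl0: tbl 0x3D, slot 21 ⇒ 0x51007 (P1/RW1/US1/PS0)
  lvl1: tbl 0x51, slot 15 ⇒ 0x55007 (P1/RW1/US1/PS0)
  ✓ 0x55D03  — 2 lookups

Access #0 fault: NONE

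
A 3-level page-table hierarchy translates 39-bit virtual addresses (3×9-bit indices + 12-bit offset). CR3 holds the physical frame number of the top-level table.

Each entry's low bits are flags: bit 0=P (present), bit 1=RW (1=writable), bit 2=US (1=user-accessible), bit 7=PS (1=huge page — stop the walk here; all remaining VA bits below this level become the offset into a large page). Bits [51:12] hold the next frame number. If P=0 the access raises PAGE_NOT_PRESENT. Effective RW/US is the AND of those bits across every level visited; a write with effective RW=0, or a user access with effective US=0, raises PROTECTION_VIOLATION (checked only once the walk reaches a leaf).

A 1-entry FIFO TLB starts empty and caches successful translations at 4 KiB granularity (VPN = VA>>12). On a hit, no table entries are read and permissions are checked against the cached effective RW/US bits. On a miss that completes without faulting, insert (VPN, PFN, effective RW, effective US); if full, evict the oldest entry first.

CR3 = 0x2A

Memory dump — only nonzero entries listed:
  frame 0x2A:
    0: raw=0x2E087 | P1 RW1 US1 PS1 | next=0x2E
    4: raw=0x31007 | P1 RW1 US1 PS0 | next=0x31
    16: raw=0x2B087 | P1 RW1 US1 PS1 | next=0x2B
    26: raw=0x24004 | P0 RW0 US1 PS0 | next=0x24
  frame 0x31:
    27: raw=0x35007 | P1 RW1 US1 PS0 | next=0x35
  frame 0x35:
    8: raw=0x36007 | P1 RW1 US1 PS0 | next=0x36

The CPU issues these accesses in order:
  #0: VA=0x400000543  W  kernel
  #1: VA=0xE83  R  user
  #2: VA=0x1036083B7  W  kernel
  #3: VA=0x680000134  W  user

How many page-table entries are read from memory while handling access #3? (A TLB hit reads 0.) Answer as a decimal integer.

Trace:
#0 VA=0x400000543 (w,kernel):
  [0] read 0x2A idx=16: raw=0x2B087 flags P=1 W=1 U=1 S=1
  → PA=0x2B543 (huge @L0)  (1 entries read)
#1 VA=0xE83 (r,user):
  [0] read 0x2A idx=0: raw=0x2E087 flags P=1 W=1 U=1 S=1
  → PA=0x2EE83 (huge @L0)  (1 entries read)
#2 VA=0x1036083B7 (w,kernel):
  [0] read 0x2A idx=4: raw=0x31007 flags P=1 W=1 U=1 S=0
  [1] read 0x31 idx=27: raw=0x35007 flags P=1 W=1 U=1 S=0
  [2] read 0x35 idx=8: raw=0x36007 flags P=1 W=1 U=1 S=0
  → PA=0x363B7  (3 entries read)
#3 VA=0x680000134 (w,user):
  [0] read 0x2A idx=26: raw=0x24004 flags P=0 W=0 U=1 S=0
  ✗ PAGE_NOT_PRESENT  [1 reads]

Entries read for #3: 1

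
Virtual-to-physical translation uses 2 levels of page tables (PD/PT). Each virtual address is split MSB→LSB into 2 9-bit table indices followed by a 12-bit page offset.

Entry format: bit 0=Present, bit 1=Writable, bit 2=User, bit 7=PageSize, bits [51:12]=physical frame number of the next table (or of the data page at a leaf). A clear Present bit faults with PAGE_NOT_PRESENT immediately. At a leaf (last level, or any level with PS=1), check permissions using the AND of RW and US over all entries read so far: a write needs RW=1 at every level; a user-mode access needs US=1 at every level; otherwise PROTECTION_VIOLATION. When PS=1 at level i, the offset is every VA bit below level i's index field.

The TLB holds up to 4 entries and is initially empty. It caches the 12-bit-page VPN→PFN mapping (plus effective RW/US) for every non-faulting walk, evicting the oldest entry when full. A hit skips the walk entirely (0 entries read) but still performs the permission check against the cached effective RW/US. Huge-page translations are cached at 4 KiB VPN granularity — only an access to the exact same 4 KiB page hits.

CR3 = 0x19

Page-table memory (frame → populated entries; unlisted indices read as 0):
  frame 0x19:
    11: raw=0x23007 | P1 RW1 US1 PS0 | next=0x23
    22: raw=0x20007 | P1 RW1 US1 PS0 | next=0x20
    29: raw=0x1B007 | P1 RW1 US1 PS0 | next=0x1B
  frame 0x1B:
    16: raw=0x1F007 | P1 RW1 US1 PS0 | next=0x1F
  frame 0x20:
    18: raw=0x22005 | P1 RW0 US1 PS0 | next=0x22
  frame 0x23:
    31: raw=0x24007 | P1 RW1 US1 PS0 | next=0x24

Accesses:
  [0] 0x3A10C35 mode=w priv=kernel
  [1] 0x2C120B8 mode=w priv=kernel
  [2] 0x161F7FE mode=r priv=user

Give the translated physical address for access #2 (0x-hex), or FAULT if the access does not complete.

Trace:
#0 VA=0x3A10C35 (w,kernel):
  [0] read 0x19 idx=29: raw=0x1B007 flags P=1 W=1 U=1 S=0
  [1] read 0x1B idx=16: raw=0x1F007 flags P=1 W=1 U=1 S=0
  ⇒ phys 0x1FC35  [2 reads]
#1 VA=0x2C120B8 (w,kernel):
  [0] read 0x19 idx=22: raw=0x20007 flags P=1 W=1 U=1 S=0
  [1] read 0x20 idx=18: raw=0x22005 flags P=1 W=0 U=1 S=0
  → PROTECTION_VIOLATION  (2 entries read)
#2 VA=0x161F7FE (r,user):
  [0] read 0x19 idx=11: raw=0x23007 flags P=1 W=1 U=1 S=0
  [1] read 0x23 idx=31: raw=0x24007 flags P=1 W=1 U=1 S=0
  ⇒ phys 0x247FE  [2 reads]

Access #2 PA: 0x247FE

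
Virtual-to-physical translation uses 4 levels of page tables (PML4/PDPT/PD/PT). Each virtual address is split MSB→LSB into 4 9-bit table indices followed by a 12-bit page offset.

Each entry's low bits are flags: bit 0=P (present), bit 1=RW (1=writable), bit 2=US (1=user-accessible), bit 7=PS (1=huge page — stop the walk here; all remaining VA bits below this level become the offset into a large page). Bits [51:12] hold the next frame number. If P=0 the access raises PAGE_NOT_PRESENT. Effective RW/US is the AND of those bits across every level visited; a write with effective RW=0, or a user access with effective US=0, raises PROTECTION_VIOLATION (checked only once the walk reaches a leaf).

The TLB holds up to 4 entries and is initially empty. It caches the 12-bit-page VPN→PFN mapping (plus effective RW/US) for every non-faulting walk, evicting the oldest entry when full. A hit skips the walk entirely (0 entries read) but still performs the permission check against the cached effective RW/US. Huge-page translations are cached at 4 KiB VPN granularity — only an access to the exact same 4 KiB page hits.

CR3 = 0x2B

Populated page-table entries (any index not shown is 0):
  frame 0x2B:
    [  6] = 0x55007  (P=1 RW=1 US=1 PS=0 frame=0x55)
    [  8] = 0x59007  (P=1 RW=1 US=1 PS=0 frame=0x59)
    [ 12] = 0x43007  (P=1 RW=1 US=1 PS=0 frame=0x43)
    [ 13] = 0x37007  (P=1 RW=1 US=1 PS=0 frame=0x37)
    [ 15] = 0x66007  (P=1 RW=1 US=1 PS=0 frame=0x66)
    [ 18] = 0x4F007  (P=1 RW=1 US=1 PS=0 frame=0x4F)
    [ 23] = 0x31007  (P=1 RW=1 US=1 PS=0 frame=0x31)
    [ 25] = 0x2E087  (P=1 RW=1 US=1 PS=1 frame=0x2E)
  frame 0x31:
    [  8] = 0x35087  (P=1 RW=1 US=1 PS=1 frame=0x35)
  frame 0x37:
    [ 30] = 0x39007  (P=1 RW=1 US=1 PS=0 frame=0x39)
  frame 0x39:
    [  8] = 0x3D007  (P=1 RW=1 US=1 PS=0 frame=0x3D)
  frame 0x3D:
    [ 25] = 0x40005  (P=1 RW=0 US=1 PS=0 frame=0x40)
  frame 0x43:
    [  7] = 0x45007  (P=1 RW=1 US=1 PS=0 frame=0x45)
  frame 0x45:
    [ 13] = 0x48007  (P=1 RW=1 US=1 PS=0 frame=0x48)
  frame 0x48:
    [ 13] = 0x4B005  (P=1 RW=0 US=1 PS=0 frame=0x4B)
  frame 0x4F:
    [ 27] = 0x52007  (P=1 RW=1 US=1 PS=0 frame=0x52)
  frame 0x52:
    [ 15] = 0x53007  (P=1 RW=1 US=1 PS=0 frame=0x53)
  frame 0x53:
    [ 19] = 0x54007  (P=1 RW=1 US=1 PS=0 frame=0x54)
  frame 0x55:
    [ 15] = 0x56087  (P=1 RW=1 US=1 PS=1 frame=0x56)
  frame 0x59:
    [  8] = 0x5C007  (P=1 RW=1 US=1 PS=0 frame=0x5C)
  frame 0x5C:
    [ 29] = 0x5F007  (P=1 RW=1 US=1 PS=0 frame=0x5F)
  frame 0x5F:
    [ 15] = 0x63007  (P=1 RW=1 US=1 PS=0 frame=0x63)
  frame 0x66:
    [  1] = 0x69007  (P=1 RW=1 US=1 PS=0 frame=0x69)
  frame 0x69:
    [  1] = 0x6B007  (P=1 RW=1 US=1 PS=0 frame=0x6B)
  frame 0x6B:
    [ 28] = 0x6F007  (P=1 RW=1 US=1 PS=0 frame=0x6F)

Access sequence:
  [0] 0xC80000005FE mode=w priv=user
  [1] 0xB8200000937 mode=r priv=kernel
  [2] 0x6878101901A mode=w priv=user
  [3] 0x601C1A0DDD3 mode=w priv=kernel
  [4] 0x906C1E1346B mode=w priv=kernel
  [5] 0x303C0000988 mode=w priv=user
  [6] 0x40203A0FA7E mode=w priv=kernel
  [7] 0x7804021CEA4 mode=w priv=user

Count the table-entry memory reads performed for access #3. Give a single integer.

Per-access translation:
#0 VA=0xC80000005FE (w,user):
  L0: frame=0x2B idx=25 entry=0x2E087 [P=1 RW=1 US=1 PS=1]
  ✓ 0x2E5FE (huge @L0)  — 1 lookups
#1 VA=0xB8200000937 (r,kernel):
  L0: frame=0x2B idx=23 entry=0x31007 [P=1 RW=1 US=1 PS=0]
  L1: frame=0x31 idx=8 entry=0x35087 [P=1 RW=1 US=1 PS=1]
  ✓ 0x35937 (huge @L1)  — 2 lookups
#2 VA=0x6878101901A (w,user):
  L0: frame=0x2B idx=13 entry=0x37007 [P=1 RW=1 US=1 PS=0]
  L1: frame=0x37 idx=30 entry=0x39007 [P=1 RW=1 US=1 PS=0]
  L2: frame=0x39 idx=8 entry=0x3D007 [P=1 RW=1 US=1 PS=0]
  L3: frame=0x3D idx=25 entry=0x40005 [P=1 RW=0 US=1 PS=0]
  ✗ PROTECTION_VIOLATION  [4 reads]
#3 VA=0x601C1A0DDD3 (w,kernel):
  L0: frame=0x2B idx=12 entry=0x43007 [P=1 RW=1 US=1 PS=0]
  L1: frame=0x43 idx=7 entry=0x45007 [P=1 RW=1 US=1 PS=0]
  L2: frame=0x45 idx=13 entry=0x48007 [P=1 RW=1 US=1 PS=0]
  L3: frame=0x48 idx=13 entry=0x4B005 [P=1 RW=0 US=1 PS=0]
  ✗ PROTECTION_VIOLATION  [4 reads]
#4 VA=0x906C1E1346B (w,kernel):
  L0: frame=0x2B idx=18 entry=0x4F007 [P=1 RW=1 US=1 PS=0]
  L1: frame=0x4F idx=27 entry=0x52007 [P=1 RW=1 US=1 PS=0]
  L2: frame=0x52 idx=15 entry=0x53007 [P=1 RW=1 US=1 PS=0]
  L3: frame=0x53 idx=19 entry=0x54007 [P=1 RW=1 US=1 PS=0]
  ✓ 0x5446B  — 4 lookups
#5 VA=0x303C0000988 (w,user):
  L0: frame=0x2B idx=6 entry=0x55007 [P=1 RW=1 US=1 PS=0]
  L1: frame=0x55 idx=15 entry=0x56087 [P=1 RW=1 US=1 PS=1]
  ✓ 0x56988 (huge @L1)  — 2 lookups
#6 VA=0x40203A0FA7E (w,kernel):
  L0: frame=0x2B idx=8 entry=0x59007 [P=1 RW=1 US=1 PS=0]
  L1: frame=0x59 idx=8 entry=0x5C007 [P=1 RW=1 US=1 PS=0]
  L2: frame=0x5C idx=29 entry=0x5F007 [P=1 RW=1 US=1 PS=0]
  L3: frame=0x5F idx=15 entry=0x63007 [P=1 RW=1 US=1 PS=0]
  ✓ 0x63A7E  — 4 lookups
#7 VA=0x7804021CEA4 (w,user):
  L0: frame=0x2B idx=15 entry=0x66007 [P=1 RW=1 US=1 PS=0]
  L1: frame=0x66 idx=1 entry=0x69007 [P=1 RW=1 US=1 PS=0]
  L2: frame=0x69 idx=1 entry=0x6B007 [P=1 RW=1 US=1 PS=0]
  L3: frame=0x6B idx=28 entry=0x6F007 [P=1 RW=1 US=1 PS=0]
  ✓ 0x6FEA4  — 4 lookups

Entries read for #3: 4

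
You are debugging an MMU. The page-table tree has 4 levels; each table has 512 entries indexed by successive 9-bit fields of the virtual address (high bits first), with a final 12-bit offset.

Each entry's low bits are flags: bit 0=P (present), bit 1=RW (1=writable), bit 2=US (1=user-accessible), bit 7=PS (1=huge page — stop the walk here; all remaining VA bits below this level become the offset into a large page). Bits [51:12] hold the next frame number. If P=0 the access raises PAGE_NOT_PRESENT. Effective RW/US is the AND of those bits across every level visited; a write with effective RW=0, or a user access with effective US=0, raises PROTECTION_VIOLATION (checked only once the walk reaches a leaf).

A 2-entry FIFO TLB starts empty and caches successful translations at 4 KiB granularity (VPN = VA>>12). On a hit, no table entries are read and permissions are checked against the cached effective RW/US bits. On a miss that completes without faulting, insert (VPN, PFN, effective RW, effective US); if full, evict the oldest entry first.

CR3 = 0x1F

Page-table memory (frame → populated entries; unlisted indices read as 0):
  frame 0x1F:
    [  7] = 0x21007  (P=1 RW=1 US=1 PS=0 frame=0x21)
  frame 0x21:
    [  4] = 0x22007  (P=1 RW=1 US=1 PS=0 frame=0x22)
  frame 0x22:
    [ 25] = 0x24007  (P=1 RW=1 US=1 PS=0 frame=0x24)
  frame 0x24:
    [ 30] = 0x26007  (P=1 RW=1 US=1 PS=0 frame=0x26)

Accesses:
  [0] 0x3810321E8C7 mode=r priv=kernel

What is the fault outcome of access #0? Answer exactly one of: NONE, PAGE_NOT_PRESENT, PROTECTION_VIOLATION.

Walk each access:
#0 VA=0x3810321E8C7 (r,kernel):
  lvl0: tbl 0x1F, slot 7 ⇒ 0x21007 (P1/RW1/US1/PS0)
  lvl1: tbl 0x21, slot 4 ⇒ 0x22007 (P1/RW1/US1/PS0)
  lvl2: tbl 0x22, slot 25 ⇒ 0x24007 (P1/RW1/US1/PS0)
  lvl3: tbl 0x24, slot 30 ⇒ 0x26007 (P1/RW1/US1/PS0)
  → PA=0x268C7  (4 entries read)

Access #0 fault: NONE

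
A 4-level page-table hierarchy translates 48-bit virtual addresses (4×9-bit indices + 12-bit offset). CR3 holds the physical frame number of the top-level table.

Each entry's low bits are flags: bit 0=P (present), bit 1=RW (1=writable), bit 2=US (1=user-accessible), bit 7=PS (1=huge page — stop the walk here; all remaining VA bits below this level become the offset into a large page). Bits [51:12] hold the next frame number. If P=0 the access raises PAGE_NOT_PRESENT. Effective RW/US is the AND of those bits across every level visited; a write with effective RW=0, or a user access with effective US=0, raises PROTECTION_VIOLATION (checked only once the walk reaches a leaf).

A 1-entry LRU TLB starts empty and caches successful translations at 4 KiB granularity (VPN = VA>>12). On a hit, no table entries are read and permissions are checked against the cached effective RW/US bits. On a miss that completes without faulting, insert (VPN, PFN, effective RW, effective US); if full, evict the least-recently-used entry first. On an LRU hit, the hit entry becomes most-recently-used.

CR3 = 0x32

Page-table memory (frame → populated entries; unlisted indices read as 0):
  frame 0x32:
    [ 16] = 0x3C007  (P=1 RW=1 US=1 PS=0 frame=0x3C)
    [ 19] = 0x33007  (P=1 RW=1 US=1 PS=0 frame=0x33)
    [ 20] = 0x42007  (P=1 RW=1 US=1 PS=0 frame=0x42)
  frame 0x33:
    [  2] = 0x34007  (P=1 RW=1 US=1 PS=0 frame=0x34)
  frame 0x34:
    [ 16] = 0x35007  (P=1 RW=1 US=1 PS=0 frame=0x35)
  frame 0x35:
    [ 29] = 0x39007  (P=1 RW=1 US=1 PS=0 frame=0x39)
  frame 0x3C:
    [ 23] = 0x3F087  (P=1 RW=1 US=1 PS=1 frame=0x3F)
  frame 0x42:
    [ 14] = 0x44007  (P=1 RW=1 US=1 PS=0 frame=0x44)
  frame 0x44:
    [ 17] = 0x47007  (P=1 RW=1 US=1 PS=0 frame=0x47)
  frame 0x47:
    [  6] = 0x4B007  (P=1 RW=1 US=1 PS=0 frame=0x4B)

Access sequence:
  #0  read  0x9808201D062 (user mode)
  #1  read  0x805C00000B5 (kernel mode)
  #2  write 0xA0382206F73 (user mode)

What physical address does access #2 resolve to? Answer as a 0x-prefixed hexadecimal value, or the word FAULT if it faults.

Per-access translation:
#0 VA=0x9808201D062 (r,user):
  L0 @0x32[19] → 0x33007  P=1,RW=1,US=1,PS=0
  L1 @0x33[2] → 0x34007  P=1,RW=1,US=1,PS=0
  L2 @0x34[16] → 0x35007  P=1,RW=1,US=1,PS=0
  L3 @0x35[29] → 0x39007  P=1,RW=1,US=1,PS=0
  ✓ 0x39062  — 4 lookups
#1 VA=0x805C00000B5 (r,kernel):
  L0 @0x32[16] → 0x3C007  P=1,RW=1,US=1,PS=0
  L1 @0x3C[23] → 0x3F087  P=1,RW=1,US=1,PS=1
  ✓ 0x3F0B5 (huge @L1)  — 2 lookups
#2 VA=0xA0382206F73 (w,user):
  L0 @0x32[20] → 0x42007  P=1,RW=1,US=1,PS=0
  L1 @0x42[14] → 0x44007  P=1,RW=1,US=1,PS=0
  L2 @0x44[17] → 0x47007  P=1,RW=1,US=1,PS=0
  L3 @0x47[6] → 0x4B007  P=1,RW=1,US=1,PS=0
  ✓ 0x4BF73  — 4 lookups

Access #2 PA: 0x4BF73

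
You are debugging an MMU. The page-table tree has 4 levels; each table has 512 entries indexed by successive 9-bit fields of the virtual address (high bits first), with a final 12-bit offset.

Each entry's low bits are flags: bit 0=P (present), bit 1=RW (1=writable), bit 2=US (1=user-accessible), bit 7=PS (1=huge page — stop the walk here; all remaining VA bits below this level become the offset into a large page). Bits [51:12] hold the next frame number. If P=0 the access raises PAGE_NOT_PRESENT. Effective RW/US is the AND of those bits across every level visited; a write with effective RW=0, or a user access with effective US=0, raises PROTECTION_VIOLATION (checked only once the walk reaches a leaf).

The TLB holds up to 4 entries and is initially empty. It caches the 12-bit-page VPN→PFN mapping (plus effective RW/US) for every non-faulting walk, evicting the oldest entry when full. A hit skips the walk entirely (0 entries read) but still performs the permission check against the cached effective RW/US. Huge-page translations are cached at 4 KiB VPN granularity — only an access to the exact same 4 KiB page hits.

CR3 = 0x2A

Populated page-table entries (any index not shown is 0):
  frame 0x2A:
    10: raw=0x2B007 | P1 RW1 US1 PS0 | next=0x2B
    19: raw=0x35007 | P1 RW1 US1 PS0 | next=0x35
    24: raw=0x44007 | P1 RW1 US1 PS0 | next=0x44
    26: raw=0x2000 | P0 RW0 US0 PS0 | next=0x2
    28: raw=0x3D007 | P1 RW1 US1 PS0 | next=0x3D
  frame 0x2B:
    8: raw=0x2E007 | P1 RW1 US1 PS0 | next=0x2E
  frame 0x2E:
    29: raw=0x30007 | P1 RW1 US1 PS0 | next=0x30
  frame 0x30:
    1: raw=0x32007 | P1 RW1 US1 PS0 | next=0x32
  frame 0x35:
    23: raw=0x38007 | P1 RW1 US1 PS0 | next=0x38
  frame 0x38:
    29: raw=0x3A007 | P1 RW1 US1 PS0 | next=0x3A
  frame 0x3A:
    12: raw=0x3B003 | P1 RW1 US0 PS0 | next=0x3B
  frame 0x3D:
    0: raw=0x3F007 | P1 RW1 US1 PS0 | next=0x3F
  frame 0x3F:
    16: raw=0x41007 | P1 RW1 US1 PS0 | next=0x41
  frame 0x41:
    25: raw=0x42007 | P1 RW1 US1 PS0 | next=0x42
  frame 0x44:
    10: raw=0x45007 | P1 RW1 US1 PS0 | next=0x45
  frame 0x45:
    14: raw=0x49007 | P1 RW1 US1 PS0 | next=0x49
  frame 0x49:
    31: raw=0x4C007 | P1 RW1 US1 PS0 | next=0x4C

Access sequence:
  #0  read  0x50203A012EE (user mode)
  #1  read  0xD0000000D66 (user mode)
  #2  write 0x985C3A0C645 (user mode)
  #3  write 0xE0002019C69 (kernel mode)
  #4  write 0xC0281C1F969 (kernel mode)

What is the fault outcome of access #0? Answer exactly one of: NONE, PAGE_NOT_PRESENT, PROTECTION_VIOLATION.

Walk each access:
#0 VA=0x50203A012EE (r,user):
  lvl0: tbl 0x2A, slot 10 ⇒ 0x2B007 (P1/RW1/US1/PS0)
  lvl1: tbl 0x2B, slot 8 ⇒ 0x2E007 (P1/RW1/US1/PS0)
  lvl2: tbl 0x2E, slot 29 ⇒ 0x30007 (P1/RW1/US1/PS0)
  lvl3: tbl 0x30, slot 1 ⇒ 0x32007 (P1/RW1/US1/PS0)
  ⇒ phys 0x322EE  [4 reads]
#1 VA=0xD0000000D66 (r,user):
  lvl0: tbl 0x2A, slot 26 ⇒ 0x2000 (P0/RW0/US0/PS0)
  → PAGE_NOT_PRESENT  (1 entries read)
#2 VA=0x985C3A0C645 (w,user):
  lvl0: tbl 0x2A, slot 19 ⇒ 0x35007 (P1/RW1/US1/PS0)
  lvl1: tbl 0x35, slot 23 ⇒ 0x38007 (P1/RW1/US1/PS0)
  lvl2: tbl 0x38, slot 29 ⇒ 0x3A007 (P1/RW1/US1/PS0)
  lvl3: tbl 0x3A, slot 12 ⇒ 0x3B003 (P1/RW1/US0/PS0)
  → PROTECTION_VIOLATION  (4 entries read)
#3 VA=0xE0002019C69 (w,kernel):
  lvl0: tbl 0x2A, slot 28 ⇒ 0x3D007 (P1/RW1/US1/PS0)
  lvl1: tbl 0x3D, slot 0 ⇒ 0x3F007 (P1/RW1/US1/PS0)
  lvl2: tbl 0x3F, slot 16 ⇒ 0x41007 (P1/RW1/US1/PS0)
  lvl3: tbl 0x41, slot 25 ⇒ 0x42007 (P1/RW1/US1/PS0)
  ⇒ phys 0x42C69  [4 reads]
#4 VA=0xC0281C1F969 (w,kernel):
  lvl0: tbl 0x2A, slot 24 ⇒ 0x44007 (P1/RW1/US1/PS0)
  lvl1: tbl 0x44, slot 10 ⇒ 0x45007 (P1/RW1/US1/PS0)
  lvl2: tbl 0x45, slot 14 ⇒ 0x49007 (P1/RW1/US1/PS0)
  lvl3: tbl 0x49, slot 31 ⇒ 0x4C007 (P1/RW1/US1/PS0)
  ⇒ phys 0x4C969  [4 reads]

Access #0 fault: NONE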